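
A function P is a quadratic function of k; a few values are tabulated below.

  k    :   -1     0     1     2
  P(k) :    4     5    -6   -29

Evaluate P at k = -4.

-71

First differences: 1, -11, -23. Second differences: -12, -12.
Level-2 differences are constant, so P has degree 2.
Fitting a degree-2 polynomial gives P(k) = -6k² - 5k + 5.
Then P(-4) = -71.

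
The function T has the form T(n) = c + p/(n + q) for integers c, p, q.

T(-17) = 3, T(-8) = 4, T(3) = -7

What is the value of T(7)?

(T(n) − c)(n + q) = p for each data point; the three points give a linear system in c and q, then p follows.
Solving: c = 2, q = -1, p = -18, so T(n) = 2 − 18/(n − 1).
Then T(7) = 2 − 18/6 = -1.

-1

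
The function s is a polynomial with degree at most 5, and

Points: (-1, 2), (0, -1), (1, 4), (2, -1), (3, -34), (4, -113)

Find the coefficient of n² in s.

Write s(n) = an^5 + bn^4 + cn³ + dn² + en + p; the 6 given values yield a linear system in the 6 coefficients.
Solving, the top 2 coefficients vanish, and s(n) = -3n³ + 4n² + 4n - 1.
The coefficient of n² is 4.

4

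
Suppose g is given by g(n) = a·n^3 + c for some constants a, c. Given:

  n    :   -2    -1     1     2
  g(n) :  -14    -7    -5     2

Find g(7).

From g(-2) = -14 and g(-1) = -7: -8a + c = -14 and -1a + c = -7.
Subtracting: 7a = 7, so a = 1; then c = -14 − 1·(-8) = -6.
So g(n) = 1n³ − 6, and g(7) = 337.

337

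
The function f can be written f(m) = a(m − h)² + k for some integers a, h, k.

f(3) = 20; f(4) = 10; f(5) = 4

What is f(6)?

2

First differences -10, -6; second difference 4 = 2a, so a = 2.
Expanding, the m-coefficient is −2ah = -4h; matching it to the data gives h = 6, and then k = 2.
So f(m) = 2(m − 6)² + 2.
f(6) = 2·0² + 2 = 2.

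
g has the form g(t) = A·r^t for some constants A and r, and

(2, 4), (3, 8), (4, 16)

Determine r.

2

Consecutive ratio: 8/4 = 2, and 16/8 = 2, so r = 2.
Then A·2^2 = 4 gives A = 1, and g(t) = 1·2^t.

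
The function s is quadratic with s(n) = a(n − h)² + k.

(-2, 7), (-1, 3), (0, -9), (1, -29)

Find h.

First differences -4, -12, -20; second difference -8 = 2a, so a = -4.
Expanding, the n-coefficient is −2ah = 8h; matching it to the data gives h = -2, and then k = 7.
So s(n) = -4(n + 2)² + 7.
Hence h = -2.

-2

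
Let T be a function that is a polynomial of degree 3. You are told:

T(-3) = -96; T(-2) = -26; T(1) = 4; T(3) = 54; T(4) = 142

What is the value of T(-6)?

Write T(x) = ax³ + bx² + cx + d; the 5 given values yield a linear system in the 4 coefficients.
Solving, T(x) = 3x³ - 3x² - 2x + 6.
Then T(-6) = -738.

-738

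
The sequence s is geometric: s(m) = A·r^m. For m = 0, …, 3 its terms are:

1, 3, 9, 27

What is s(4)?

81

Consecutive ratio: 3/1 = 3, and 9/3 = 3, so r = 3.
Then A·3^0 = 1 gives A = 1, and s(m) = 1·3^m.
s(4) = 1·3^4 = 81.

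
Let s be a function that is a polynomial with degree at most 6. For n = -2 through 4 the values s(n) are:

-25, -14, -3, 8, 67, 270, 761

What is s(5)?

First differences: 11, 11, 11, 59, 203, 491. Second differences: 0, 0, 48, 144, 288. Third differences: 0, 48, 96, 144. Fourth differences: 48, 48, 48.
Level-4 differences are constant, so s has degree 4.
Extending the table by one column gives the next first difference 971, so s(5) = 761 + 971 = 1732.

1732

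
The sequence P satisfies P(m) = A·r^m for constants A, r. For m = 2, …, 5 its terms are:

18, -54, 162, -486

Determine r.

Consecutive ratio: -54/18 = -3, and 162/(-54) = -3, so r = -3.
Then A·(-3)^2 = 18 gives A = 2, and P(m) = 2·(-3)^m.

-3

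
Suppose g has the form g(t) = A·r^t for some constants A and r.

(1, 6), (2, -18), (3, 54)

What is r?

-3

Consecutive ratio: -18/6 = -3, and 54/(-18) = -3, so r = -3.
Then A·(-3)^1 = 6 gives A = -2, and g(t) = -2·(-3)^t.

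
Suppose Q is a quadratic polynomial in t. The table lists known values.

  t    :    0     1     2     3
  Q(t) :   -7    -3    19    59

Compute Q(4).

First differences: 4, 22, 40. Second differences: 18, 18.
Level-2 differences are constant, so Q has degree 2.
Extending the table by one column gives the next first difference 58, so Q(4) = 59 + 58 = 117.

117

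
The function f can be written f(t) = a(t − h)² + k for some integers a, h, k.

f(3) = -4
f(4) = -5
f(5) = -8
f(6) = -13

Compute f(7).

First differences -1, -3, -5; second difference -2 = 2a, so a = -1.
Expanding, the t-coefficient is −2ah = 2h; matching it to the data gives h = 3, and then k = -4.
So f(t) = -1(t − 3)² − 4.
f(7) = -1·4² − 4 = -20.

-20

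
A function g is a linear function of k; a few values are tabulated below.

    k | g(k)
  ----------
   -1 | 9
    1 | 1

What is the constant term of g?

5

Write g(k) = ak + b; the 2 given values yield a linear system in the 2 coefficients.
Solving, g(k) = -4k + 5.
The constant term is g(0) = 5.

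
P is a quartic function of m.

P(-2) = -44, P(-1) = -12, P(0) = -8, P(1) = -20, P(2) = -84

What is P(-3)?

Write P(m) = am^4 + bm³ + cm² + dm + e; the 5 given values yield a linear system in the 5 coefficients.
Solving, P(m) = -2m^4 - 2m³ - 6m² - 2m - 8.
Then P(-3) = -164.

-164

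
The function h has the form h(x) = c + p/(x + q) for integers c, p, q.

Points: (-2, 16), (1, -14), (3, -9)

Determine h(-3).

6

(h(x) − c)(x + q) = p for each data point; the three points give a linear system in c and q, then p follows.
Solving: c = -4, q = 1, p = -20, so h(x) = -4 − 20/(x + 1).
Then h(-3) = -4 − 20/(-2) = 6.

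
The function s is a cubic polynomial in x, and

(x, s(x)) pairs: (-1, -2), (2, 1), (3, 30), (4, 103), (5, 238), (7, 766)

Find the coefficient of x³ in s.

3

Write s(x) = ax³ + bx² + cx + d; the 6 given values yield a linear system in the 4 coefficients.
Solving, s(x) = 3x³ - 5x² - 3x + 3.
The coefficient of x³ is 3.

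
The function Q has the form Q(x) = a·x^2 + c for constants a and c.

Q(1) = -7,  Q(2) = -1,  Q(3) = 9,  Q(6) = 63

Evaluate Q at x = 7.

From Q(1) = -7 and Q(2) = -1: 1a + c = -7 and 4a + c = -1.
Subtracting: 3a = 6, so a = 2; then c = -7 − 2·1 = -9.
So Q(x) = 2x² − 9, and Q(7) = 89.

89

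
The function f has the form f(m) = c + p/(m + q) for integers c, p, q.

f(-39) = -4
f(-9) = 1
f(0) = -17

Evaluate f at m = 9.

-8

(f(m) − c)(m + q) = p for each data point; the three points give a linear system in c and q, then p follows.
Solving: c = -5, q = 3, p = -36, so f(m) = -5 − 36/(m + 3).
Then f(9) = -5 − 36/12 = -8.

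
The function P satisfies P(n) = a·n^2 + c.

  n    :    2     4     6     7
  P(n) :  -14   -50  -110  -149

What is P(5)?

From P(2) = -14 and P(4) = -50: 4a + c = -14 and 16a + c = -50.
Subtracting: 12a = -36, so a = -3; then c = -14 − (-3)·4 = -2.
So P(n) = -3n² − 2, and P(5) = -77.

-77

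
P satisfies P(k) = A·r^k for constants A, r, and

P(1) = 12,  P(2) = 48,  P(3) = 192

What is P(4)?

Consecutive ratio: 48/12 = 4, and 192/48 = 4, so r = 4.
Then A·4^1 = 12 gives A = 3, and P(k) = 3·4^k.
P(4) = 3·4^4 = 768.

768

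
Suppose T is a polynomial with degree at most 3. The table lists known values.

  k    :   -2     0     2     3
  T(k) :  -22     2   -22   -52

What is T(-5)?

-148

Write T(k) = ak³ + bk² + ck + d; the 4 given values yield a linear system in the 4 coefficients.
Solving, the leading coefficient vanishes, and T(k) = -6k² + 2.
Then T(-5) = -148.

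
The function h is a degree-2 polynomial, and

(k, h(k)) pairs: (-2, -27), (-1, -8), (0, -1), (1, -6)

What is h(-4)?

-101

Write h(k) = ak² + bk + c; the 4 given values yield a linear system in the 3 coefficients.
Solving, h(k) = -6k² + k - 1.
Then h(-4) = -101.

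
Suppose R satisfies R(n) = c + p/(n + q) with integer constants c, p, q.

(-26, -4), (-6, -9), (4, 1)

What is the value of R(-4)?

-15

(R(n) − c)(n + q) = p for each data point; the three points give a linear system in c and q, then p follows.
Solving: c = -3, q = 2, p = 24, so R(n) = -3 + 24/(n + 2).
Then R(-4) = -3 + 24/(-2) = -15.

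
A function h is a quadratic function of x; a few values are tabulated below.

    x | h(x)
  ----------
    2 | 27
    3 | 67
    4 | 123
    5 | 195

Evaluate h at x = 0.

Write h(x) = ax² + bx + c; the 4 given values yield a linear system in the 3 coefficients.
Solving, h(x) = 8x² - 5.
Then h(0) = -5.

-5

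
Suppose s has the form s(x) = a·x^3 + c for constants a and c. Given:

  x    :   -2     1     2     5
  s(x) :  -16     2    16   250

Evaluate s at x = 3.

54

From s(-2) = -16 and s(1) = 2: -8a + c = -16 and 1a + c = 2.
Subtracting: 9a = 18, so a = 2; then c = -16 − 2·(-8) = 0.
So s(x) = 2x³ + 0, and s(3) = 54.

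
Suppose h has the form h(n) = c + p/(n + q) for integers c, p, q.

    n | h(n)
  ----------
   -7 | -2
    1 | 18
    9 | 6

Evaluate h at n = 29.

4

(h(n) − c)(n + q) = p for each data point; the three points give a linear system in c and q, then p follows.
Solving: c = 3, q = 1, p = 30, so h(n) = 3 + 30/(n + 1).
Then h(29) = 3 + 30/30 = 4.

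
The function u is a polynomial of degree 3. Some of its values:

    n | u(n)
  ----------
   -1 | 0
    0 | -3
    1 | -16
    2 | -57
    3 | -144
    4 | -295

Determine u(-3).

Write u(n) = an³ + bn² + cn + d; the 6 given values yield a linear system in the 4 coefficients.
Solving, u(n) = -3n³ - 5n² - 5n - 3.
Then u(-3) = 48.

48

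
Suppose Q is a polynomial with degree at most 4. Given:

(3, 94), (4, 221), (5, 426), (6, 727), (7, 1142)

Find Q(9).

2386

Write Q(x) = ax^4 + bx³ + cx² + dx + e; the 5 given values yield a linear system in the 5 coefficients.
Solving, the leading coefficient vanishes, and Q(x) = 3x³ + 3x² - 5x + 1.
Then Q(9) = 2386.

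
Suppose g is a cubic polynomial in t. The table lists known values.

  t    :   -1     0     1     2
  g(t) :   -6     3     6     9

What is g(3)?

Write g(t) = at³ + bt² + ct + d; the 4 given values yield a linear system in the 4 coefficients.
Solving, g(t) = t³ - 3t² + 5t + 3.
Then g(3) = 18.

18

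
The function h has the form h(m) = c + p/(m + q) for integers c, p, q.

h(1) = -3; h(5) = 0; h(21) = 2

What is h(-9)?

(h(m) − c)(m + q) = p for each data point; the three points give a linear system in c and q, then p follows.
Solving: c = 3, q = 3, p = -24, so h(m) = 3 − 24/(m + 3).
Then h(-9) = 3 − 24/(-6) = 7.

7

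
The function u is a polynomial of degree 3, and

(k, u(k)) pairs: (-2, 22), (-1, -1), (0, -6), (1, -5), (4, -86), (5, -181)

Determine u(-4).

170

Write u(k) = ak³ + bk² + ck + d; the 6 given values yield a linear system in the 4 coefficients.
Solving, u(k) = -2k³ + 3k² - 6.
Then u(-4) = 170.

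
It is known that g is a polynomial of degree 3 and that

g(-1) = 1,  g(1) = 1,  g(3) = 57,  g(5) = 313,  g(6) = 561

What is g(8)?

Write g(x) = ax³ + bx² + cx + d; the 5 given values yield a linear system in the 4 coefficients.
Solving, g(x) = 3x³ - 2x² - 3x + 3.
Then g(8) = 1387.

1387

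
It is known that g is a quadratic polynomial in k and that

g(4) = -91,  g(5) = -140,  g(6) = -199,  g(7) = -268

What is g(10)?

-535

First differences: -49, -59, -69. Second differences: -10, -10.
Level-2 differences are constant, so g has degree 2.
Fitting a degree-2 polynomial gives g(k) = -5k² - 4k + 5.
Then g(10) = -535.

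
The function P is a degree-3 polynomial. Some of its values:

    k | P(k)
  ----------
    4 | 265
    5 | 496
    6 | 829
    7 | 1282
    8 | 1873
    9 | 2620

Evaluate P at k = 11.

First differences: 231, 333, 453, 591, 747. Second differences: 102, 120, 138, 156. Third differences: 18, 18, 18.
Level-3 differences are constant, so P has degree 3.
Fitting a degree-3 polynomial gives P(k) = 3k³ + 6k² - 6k + 1.
Then P(11) = 4654.

4654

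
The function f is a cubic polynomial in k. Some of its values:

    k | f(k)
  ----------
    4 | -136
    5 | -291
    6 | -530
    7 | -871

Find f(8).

Write f(k) = ak³ + bk² + ck + d; the 4 given values yield a linear system in the 4 coefficients.
Solving, f(k) = -3k³ + 3k² + k + 4.
Then f(8) = -1332.

-1332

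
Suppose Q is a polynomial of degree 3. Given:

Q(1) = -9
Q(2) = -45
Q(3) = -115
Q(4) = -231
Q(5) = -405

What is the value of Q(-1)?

9

First differences: -36, -70, -116, -174. Second differences: -34, -46, -58. Third differences: -12, -12.
Level-3 differences are constant, so Q has degree 3.
Fitting a degree-3 polynomial gives Q(t) = -2t³ - 5t² - 7t + 5.
Then Q(-1) = 9.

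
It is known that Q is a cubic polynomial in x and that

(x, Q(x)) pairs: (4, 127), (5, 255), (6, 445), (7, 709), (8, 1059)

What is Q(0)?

-5

First differences: 128, 190, 264, 350. Second differences: 62, 74, 86. Third differences: 12, 12.
Level-3 differences are constant, so Q has degree 3.
Fitting a degree-3 polynomial gives Q(x) = 2x³ + x² - 3x - 5.
The constant term is Q(0) = -5.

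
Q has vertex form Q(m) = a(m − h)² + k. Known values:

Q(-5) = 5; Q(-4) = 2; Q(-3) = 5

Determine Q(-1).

29

First differences -3, 3; second difference 6 = 2a, so a = 3.
Expanding, the m-coefficient is −2ah = -6h; matching it to the data gives h = -4, and then k = 2.
So Q(m) = 3(m + 4)² + 2.
Q(-1) = 3·3² + 2 = 29.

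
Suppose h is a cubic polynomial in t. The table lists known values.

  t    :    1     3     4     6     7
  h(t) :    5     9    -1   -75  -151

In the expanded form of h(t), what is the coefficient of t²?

Write h(t) = at³ + bt² + ct + d; the 5 given values yield a linear system in the 4 coefficients.
Solving, h(t) = -t³ + 4t² - t + 3.
The coefficient of t² is 4.

4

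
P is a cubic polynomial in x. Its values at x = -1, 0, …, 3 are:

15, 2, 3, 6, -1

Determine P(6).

-202

First differences: -13, 1, 3, -7. Second differences: 14, 2, -10. Third differences: -12, -12.
Level-3 differences are constant, so P has degree 3.
Fitting a degree-3 polynomial gives P(x) = -2x³ + 7x² - 4x + 2.
Then P(6) = -202.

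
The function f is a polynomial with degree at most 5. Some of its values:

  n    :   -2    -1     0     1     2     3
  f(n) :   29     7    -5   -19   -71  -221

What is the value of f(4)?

-553

First differences: -22, -12, -14, -52, -150. Second differences: 10, -2, -38, -98. Third differences: -12, -36, -60. Fourth differences: -24, -24.
Level-4 differences are constant, so f has degree 4.
Fitting a degree-4 polynomial gives f(n) = -n^4 - 4n³ - 9n - 5.
Then f(4) = -553.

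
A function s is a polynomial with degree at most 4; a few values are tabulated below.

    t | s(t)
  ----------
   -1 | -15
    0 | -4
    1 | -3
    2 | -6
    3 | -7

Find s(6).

Write s(t) = at^4 + bt³ + ct² + dt + e; the 5 given values yield a linear system in the 5 coefficients.
Solving, the leading coefficient vanishes, and s(t) = t³ - 5t² + 5t - 4.
Then s(6) = 62.

62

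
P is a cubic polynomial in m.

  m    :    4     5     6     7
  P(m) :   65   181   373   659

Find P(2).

Write P(m) = am³ + bm² + cm + d; the 4 given values yield a linear system in the 4 coefficients.
Solving, P(m) = 3m³ - 7m² - 4m + 1.
Then P(2) = -11.

-11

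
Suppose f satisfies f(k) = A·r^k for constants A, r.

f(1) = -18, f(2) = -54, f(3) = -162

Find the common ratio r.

3

Consecutive ratio: -54/(-18) = 3, and -162/(-54) = 3, so r = 3.
Then A·3^1 = -18 gives A = -6, and f(k) = -6·3^k.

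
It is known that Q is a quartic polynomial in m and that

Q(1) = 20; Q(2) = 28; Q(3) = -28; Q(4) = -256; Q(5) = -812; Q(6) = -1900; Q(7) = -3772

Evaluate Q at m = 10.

-17332

Write Q(m) = am^4 + bm³ + cm² + dm + e; the 7 given values yield a linear system in the 5 coefficients.
Solving, Q(m) = -2m^4 + 2m³ + 6m² + 6m + 8.
Then Q(10) = -17332.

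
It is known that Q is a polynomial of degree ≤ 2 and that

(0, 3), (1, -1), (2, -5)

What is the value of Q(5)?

-17

Write Q(x) = ax² + bx + c; the 3 given values yield a linear system in the 3 coefficients.
Solving, the leading coefficient vanishes, and Q(x) = -4x + 3.
Then Q(5) = -17.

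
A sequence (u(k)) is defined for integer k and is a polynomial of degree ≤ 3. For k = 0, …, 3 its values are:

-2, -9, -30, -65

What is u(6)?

Write u(k) = ak³ + bk² + ck + d; the 4 given values yield a linear system in the 4 coefficients.
Solving, the leading coefficient vanishes, and u(k) = -7k² - 2.
Then u(6) = -254.

-254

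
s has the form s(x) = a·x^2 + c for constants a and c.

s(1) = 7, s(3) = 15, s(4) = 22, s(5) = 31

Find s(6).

42

From s(1) = 7 and s(3) = 15: 1a + c = 7 and 9a + c = 15.
Subtracting: 8a = 8, so a = 1; then c = 7 − 1·1 = 6.
So s(x) = 1x² + 6, and s(6) = 42.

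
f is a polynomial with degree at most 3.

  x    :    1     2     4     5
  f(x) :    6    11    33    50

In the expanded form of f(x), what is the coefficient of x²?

Write f(x) = ax³ + bx² + cx + d; the 4 given values yield a linear system in the 4 coefficients.
Solving, the leading coefficient vanishes, and f(x) = 2x² - x + 5.
The coefficient of x² is 2.

2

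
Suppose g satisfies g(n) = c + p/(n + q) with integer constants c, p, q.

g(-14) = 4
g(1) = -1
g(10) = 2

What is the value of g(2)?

0

(g(n) − c)(n + q) = p for each data point; the three points give a linear system in c and q, then p follows.
Solving: c = 3, q = 2, p = -12, so g(n) = 3 − 12/(n + 2).
Then g(2) = 3 − 12/4 = 0.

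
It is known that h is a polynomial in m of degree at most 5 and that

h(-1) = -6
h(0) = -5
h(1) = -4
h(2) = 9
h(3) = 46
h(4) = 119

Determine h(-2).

First differences: 1, 1, 13, 37, 73. Second differences: 0, 12, 24, 36. Third differences: 12, 12, 12.
Level-3 differences are constant, so h has degree 3.
Fitting a degree-3 polynomial gives h(m) = 2m³ - m - 5.
Then h(-2) = -19.

-19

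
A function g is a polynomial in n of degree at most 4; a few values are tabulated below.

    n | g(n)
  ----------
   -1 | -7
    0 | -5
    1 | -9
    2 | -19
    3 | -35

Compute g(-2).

First differences: 2, -4, -10, -16. Second differences: -6, -6, -6.
Level-2 differences are constant, so g has degree 2.
Fitting a degree-2 polynomial gives g(n) = -3n² - n - 5.
Then g(-2) = -15.

-15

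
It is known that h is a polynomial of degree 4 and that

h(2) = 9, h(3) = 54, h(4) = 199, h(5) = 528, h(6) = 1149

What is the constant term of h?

3

Write h(t) = at^4 + bt³ + ct² + dt + e; the 5 given values yield a linear system in the 5 coefficients.
Solving, h(t) = t^4 - 5t² + 5t + 3.
The constant term is h(0) = 3.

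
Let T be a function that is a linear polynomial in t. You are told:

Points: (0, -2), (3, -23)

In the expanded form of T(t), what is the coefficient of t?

Write T(t) = at + b; the 2 given values yield a linear system in the 2 coefficients.
Solving, T(t) = -7t - 2.
The coefficient of t is -7.

-7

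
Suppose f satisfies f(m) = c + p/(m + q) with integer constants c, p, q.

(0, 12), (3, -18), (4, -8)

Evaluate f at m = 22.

(f(m) − c)(m + q) = p for each data point; the three points give a linear system in c and q, then p follows.
Solving: c = 2, q = -2, p = -20, so f(m) = 2 − 20/(m − 2).
Then f(22) = 2 − 20/20 = 1.

1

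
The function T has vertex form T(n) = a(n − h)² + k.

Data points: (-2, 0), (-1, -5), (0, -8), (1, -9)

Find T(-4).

First differences -5, -3, -1; second difference 2 = 2a, so a = 1.
Expanding, the n-coefficient is −2ah = -2h; matching it to the data gives h = 1, and then k = -9.
So T(n) = 1(n − 1)² − 9.
T(-4) = 1·(-5)² − 9 = 16.

16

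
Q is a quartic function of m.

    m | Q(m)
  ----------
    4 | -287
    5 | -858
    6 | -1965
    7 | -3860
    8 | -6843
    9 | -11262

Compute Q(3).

Write Q(m) = am^4 + bm³ + cm² + dm + e; the 6 given values yield a linear system in the 5 coefficients.
Solving, Q(m) = -2m^4 + 2m³ + 4m² + 9m - 3.
Then Q(3) = -48.

-48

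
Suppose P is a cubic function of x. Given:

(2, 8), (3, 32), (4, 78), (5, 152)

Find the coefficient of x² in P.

Write P(x) = ax³ + bx² + cx + d; the 4 given values yield a linear system in the 4 coefficients.
Solving, P(x) = x³ + 2x² - 5x + 2.
The coefficient of x² is 2.

2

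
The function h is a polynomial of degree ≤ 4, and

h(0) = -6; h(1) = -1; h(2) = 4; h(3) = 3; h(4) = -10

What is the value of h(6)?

Write h(t) = at^4 + bt³ + ct² + dt + e; the 5 given values yield a linear system in the 5 coefficients.
Solving, the leading coefficient vanishes, and h(t) = -t³ + 3t² + 3t - 6.
Then h(6) = -96.

-96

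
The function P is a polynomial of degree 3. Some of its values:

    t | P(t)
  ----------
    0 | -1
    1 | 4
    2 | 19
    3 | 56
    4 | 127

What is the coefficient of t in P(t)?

4

Write P(t) = at³ + bt² + ct + d; the 5 given values yield a linear system in the 4 coefficients.
Solving, P(t) = 2t³ - t² + 4t - 1.
The coefficient of t is 4.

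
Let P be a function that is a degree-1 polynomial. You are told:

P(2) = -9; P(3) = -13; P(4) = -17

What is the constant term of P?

Write P(m) = am + b; the 3 given values yield a linear system in the 2 coefficients.
Solving, P(m) = -4m - 1.
The constant term is P(0) = -1.

-1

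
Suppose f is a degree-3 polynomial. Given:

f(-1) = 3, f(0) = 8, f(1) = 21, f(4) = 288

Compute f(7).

1275

Write f(k) = ak³ + bk² + ck + d; the 4 given values yield a linear system in the 4 coefficients.
Solving, f(k) = 3k³ + 4k² + 6k + 8.
Then f(7) = 1275.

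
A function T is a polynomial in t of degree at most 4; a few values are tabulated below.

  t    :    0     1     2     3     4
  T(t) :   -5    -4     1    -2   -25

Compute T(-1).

10

First differences: 1, 5, -3, -23. Second differences: 4, -8, -20. Third differences: -12, -12.
Level-3 differences are constant, so T has degree 3.
Fitting a degree-3 polynomial gives T(t) = -2t³ + 8t² - 5t - 5.
Then T(-1) = 10.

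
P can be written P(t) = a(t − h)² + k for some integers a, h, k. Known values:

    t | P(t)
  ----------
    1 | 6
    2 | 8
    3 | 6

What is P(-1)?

-10

First differences 2, -2; second difference -4 = 2a, so a = -2.
Expanding, the t-coefficient is −2ah = 4h; matching it to the data gives h = 2, and then k = 8.
So P(t) = -2(t − 2)² + 8.
P(-1) = -2·(-3)² + 8 = -10.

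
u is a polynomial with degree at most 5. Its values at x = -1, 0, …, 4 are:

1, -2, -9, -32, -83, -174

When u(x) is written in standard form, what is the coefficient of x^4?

First differences: -3, -7, -23, -51, -91. Second differences: -4, -16, -28, -40. Third differences: -12, -12, -12.
Level-3 differences are constant, so u has degree 3.
Fitting a degree-3 polynomial gives u(x) = -2x³ - 2x² - 3x - 2.
The coefficient of x^4 is 0.

0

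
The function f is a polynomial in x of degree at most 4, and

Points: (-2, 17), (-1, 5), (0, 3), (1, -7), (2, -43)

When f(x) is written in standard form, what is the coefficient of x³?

-3

First differences: -12, -2, -10, -36. Second differences: 10, -8, -26. Third differences: -18, -18.
Level-3 differences are constant, so f has degree 3.
Fitting a degree-3 polynomial gives f(x) = -3x³ - 4x² - 3x + 3.
The coefficient of x³ is -3.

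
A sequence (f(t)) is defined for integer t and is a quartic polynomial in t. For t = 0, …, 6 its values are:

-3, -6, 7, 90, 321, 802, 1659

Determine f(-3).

-78

First differences: -3, 13, 83, 231, 481, 857. Second differences: 16, 70, 148, 250, 376. Third differences: 54, 78, 102, 126. Fourth differences: 24, 24, 24.
Level-4 differences are constant, so f has degree 4.
Fitting a degree-4 polynomial gives f(t) = t^4 + 3t³ - 8t² + t - 3.
Then f(-3) = -78.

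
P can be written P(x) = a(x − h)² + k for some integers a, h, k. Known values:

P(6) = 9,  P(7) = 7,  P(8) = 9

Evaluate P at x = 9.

15

First differences -2, 2; second difference 4 = 2a, so a = 2.
Expanding, the x-coefficient is −2ah = -4h; matching it to the data gives h = 7, and then k = 7.
So P(x) = 2(x − 7)² + 7.
P(9) = 2·2² + 7 = 15.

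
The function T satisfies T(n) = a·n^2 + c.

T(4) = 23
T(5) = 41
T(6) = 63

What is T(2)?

-1

From T(4) = 23 and T(5) = 41: 16a + c = 23 and 25a + c = 41.
Subtracting: 9a = 18, so a = 2; then c = 23 − 2·16 = -9.
So T(n) = 2n² − 9, and T(2) = -1.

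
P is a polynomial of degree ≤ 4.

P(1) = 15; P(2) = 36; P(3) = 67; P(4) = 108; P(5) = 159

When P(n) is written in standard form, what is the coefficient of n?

6

First differences: 21, 31, 41, 51. Second differences: 10, 10, 10.
Level-2 differences are constant, so P has degree 2.
Fitting a degree-2 polynomial gives P(n) = 5n² + 6n + 4.
The coefficient of n is 6.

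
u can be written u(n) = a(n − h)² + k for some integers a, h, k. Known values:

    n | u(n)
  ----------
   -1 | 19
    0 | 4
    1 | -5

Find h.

2

First differences -15, -9; second difference 6 = 2a, so a = 3.
Expanding, the n-coefficient is −2ah = -6h; matching it to the data gives h = 2, and then k = -8.
So u(n) = 3(n − 2)² − 8.
Hence h = 2.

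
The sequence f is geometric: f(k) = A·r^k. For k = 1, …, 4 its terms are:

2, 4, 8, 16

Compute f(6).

Consecutive ratio: 4/2 = 2, and 8/4 = 2, so r = 2.
Then A·2^1 = 2 gives A = 1, and f(k) = 1·2^k.
f(6) = 1·2^6 = 64.

64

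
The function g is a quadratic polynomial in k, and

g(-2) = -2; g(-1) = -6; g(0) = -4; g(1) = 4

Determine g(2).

First differences: -4, 2, 8. Second differences: 6, 6.
Level-2 differences are constant, so g has degree 2.
Fitting a degree-2 polynomial gives g(k) = 3k² + 5k - 4.
Then g(2) = 18.

18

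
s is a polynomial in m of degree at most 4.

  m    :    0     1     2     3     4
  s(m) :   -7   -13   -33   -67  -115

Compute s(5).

-177

Write s(m) = am^4 + bm³ + cm² + dm + e; the 5 given values yield a linear system in the 5 coefficients.
Solving, the top 2 coefficients vanish, and s(m) = -7m² + m - 7.
Then s(5) = -177.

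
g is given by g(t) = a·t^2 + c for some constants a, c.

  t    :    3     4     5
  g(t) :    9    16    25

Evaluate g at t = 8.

From g(3) = 9 and g(4) = 16: 9a + c = 9 and 16a + c = 16.
Subtracting: 7a = 7, so a = 1; then c = 9 − 1·9 = 0.
So g(t) = 1t² + 0, and g(8) = 64.

64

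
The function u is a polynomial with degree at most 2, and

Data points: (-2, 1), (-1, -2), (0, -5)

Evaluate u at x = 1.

Write u(x) = ax² + bx + c; the 3 given values yield a linear system in the 3 coefficients.
Solving, the leading coefficient vanishes, and u(x) = -3x - 5.
Then u(1) = -8.

-8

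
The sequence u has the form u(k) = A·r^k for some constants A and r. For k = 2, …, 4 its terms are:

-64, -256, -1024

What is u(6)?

Consecutive ratio: -256/(-64) = 4, and -1024/(-256) = 4, so r = 4.
Then A·4^2 = -64 gives A = -4, and u(k) = -4·4^k.
u(6) = -4·4^6 = -16384.

-16384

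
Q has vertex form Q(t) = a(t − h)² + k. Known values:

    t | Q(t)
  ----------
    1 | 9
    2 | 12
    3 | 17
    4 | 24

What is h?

0

First differences 3, 5, 7; second difference 2 = 2a, so a = 1.
Expanding, the t-coefficient is −2ah = -2h; matching it to the data gives h = 0, and then k = 8.
So Q(t) = 1(t + 0)² + 8.
Hence h = 0.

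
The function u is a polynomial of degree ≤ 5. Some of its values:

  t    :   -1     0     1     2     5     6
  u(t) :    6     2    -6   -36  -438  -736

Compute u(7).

Write u(t) = at^5 + bt^4 + ct³ + dt² + et + p; the 6 given values yield a linear system in the 6 coefficients.
Solving, the top 2 coefficients vanish, and u(t) = -3t³ - 2t² - 3t + 2.
Then u(7) = -1146.

-1146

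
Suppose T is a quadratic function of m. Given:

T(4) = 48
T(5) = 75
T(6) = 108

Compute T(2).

12

Write T(m) = am² + bm + c; the 3 given values yield a linear system in the 3 coefficients.
Solving, T(m) = 3m².
Then T(2) = 12.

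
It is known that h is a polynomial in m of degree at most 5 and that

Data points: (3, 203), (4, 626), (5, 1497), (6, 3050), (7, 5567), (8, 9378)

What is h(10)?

First differences: 423, 871, 1553, 2517, 3811. Second differences: 448, 682, 964, 1294. Third differences: 234, 282, 330. Fourth differences: 48, 48.
Level-4 differences are constant, so h has degree 4.
Fitting a degree-4 polynomial gives h(m) = 2m^4 + 3m³ - 6m² + 4m + 2.
Then h(10) = 22442.

22442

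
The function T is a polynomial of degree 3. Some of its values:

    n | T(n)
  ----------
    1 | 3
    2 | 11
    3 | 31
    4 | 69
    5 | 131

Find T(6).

223

First differences: 8, 20, 38, 62. Second differences: 12, 18, 24. Third differences: 6, 6.
Level-3 differences are constant, so T has degree 3.
Extending the table by one column gives the next first difference 92, so T(6) = 131 + 92 = 223.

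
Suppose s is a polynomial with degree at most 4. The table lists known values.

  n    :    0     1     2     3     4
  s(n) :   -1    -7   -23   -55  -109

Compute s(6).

-307

First differences: -6, -16, -32, -54. Second differences: -10, -16, -22. Third differences: -6, -6.
Level-3 differences are constant, so s has degree 3.
Fitting a degree-3 polynomial gives s(n) = -n³ - 2n² - 3n - 1.
Then s(6) = -307.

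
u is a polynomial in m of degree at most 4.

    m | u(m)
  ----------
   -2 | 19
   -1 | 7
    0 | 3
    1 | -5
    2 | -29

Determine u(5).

-317

First differences: -12, -4, -8, -24. Second differences: 8, -4, -16. Third differences: -12, -12.
Level-3 differences are constant, so u has degree 3.
Fitting a degree-3 polynomial gives u(m) = -2m³ - 2m² - 4m + 3.
Then u(5) = -317.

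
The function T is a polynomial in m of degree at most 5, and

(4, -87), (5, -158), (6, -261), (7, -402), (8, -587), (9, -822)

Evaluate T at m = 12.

First differences: -71, -103, -141, -185, -235. Second differences: -32, -38, -44, -50. Third differences: -6, -6, -6.
Level-3 differences are constant, so T has degree 3.
Fitting a degree-3 polynomial gives T(m) = -m³ - m² - m - 3.
Then T(12) = -1887.

-1887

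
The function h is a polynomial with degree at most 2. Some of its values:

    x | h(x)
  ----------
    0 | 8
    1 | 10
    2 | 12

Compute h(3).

14

First differences: 2, 2.
Level-1 differences are constant, so h has degree 1.
Extending the table by one column gives the next first difference 2, so h(3) = 12 + 2 = 14.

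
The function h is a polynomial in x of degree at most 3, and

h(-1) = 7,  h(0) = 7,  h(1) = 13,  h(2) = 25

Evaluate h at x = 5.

First differences: 0, 6, 12. Second differences: 6, 6.
Level-2 differences are constant, so h has degree 2.
Fitting a degree-2 polynomial gives h(x) = 3x² + 3x + 7.
Then h(5) = 97.

97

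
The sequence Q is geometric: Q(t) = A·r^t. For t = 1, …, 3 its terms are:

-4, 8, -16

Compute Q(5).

-64

Consecutive ratio: 8/(-4) = -2, and -16/8 = -2, so r = -2.
Then A·(-2)^1 = -4 gives A = 2, and Q(t) = 2·(-2)^t.
Q(5) = 2·(-2)^5 = -64.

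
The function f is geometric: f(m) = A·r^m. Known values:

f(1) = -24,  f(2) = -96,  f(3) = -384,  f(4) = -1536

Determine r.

4

Consecutive ratio: -96/(-24) = 4, and -384/(-96) = 4, so r = 4.
Then A·4^1 = -24 gives A = -6, and f(m) = -6·4^m.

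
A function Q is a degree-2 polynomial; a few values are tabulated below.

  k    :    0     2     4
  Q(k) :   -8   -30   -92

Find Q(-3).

-50

Write Q(k) = ak² + bk + c; the 3 given values yield a linear system in the 3 coefficients.
Solving, Q(k) = -5k² - k - 8.
Then Q(-3) = -50.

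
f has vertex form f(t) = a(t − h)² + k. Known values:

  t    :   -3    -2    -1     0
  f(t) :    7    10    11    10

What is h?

-1

First differences 3, 1, -1; second difference -2 = 2a, so a = -1.
Expanding, the t-coefficient is −2ah = 2h; matching it to the data gives h = -1, and then k = 11.
So f(t) = -1(t + 1)² + 11.
Hence h = -1.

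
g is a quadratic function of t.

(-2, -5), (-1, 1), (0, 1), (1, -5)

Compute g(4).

First differences: 6, 0, -6. Second differences: -6, -6.
Level-2 differences are constant, so g has degree 2.
Fitting a degree-2 polynomial gives g(t) = -3t² - 3t + 1.
Then g(4) = -59.

-59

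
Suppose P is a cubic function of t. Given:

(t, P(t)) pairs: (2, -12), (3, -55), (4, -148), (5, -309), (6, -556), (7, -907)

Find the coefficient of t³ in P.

First differences: -43, -93, -161, -247, -351. Second differences: -50, -68, -86, -104. Third differences: -18, -18, -18.
Level-3 differences are constant, so P has degree 3.
Fitting a degree-3 polynomial gives P(t) = -3t³ + 2t² + 4t - 4.
The coefficient of t³ is -3.

-3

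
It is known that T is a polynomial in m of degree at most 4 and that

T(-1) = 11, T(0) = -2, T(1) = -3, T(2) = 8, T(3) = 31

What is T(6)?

First differences: -13, -1, 11, 23. Second differences: 12, 12, 12.
Level-2 differences are constant, so T has degree 2.
Fitting a degree-2 polynomial gives T(m) = 6m² - 7m - 2.
Then T(6) = 172.

172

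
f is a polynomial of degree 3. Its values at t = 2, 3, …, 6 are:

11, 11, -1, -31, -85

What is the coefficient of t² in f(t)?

First differences: 0, -12, -30, -54. Second differences: -12, -18, -24. Third differences: -6, -6.
Level-3 differences are constant, so f has degree 3.
Fitting a degree-3 polynomial gives f(t) = -t³ + 3t² + 4t - 1.
The coefficient of t² is 3.

3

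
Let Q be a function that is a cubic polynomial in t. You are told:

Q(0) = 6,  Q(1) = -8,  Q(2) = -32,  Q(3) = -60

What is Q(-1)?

Write Q(t) = at³ + bt² + ct + d; the 4 given values yield a linear system in the 4 coefficients.
Solving, Q(t) = t³ - 8t² - 7t + 6.
Then Q(-1) = 4.

4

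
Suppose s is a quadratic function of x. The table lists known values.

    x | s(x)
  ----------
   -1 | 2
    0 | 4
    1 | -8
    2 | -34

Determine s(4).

First differences: 2, -12, -26. Second differences: -14, -14.
Level-2 differences are constant, so s has degree 2.
Fitting a degree-2 polynomial gives s(x) = -7x² - 5x + 4.
Then s(4) = -128.

-128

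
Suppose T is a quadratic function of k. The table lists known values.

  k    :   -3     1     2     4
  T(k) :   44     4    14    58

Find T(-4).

Write T(k) = ak² + bk + c; the 4 given values yield a linear system in the 3 coefficients.
Solving, T(k) = 4k² - 2k + 2.
Then T(-4) = 74.

74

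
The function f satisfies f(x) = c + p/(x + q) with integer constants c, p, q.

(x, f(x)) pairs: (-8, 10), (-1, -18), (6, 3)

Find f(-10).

9

(f(x) − c)(x + q) = p for each data point; the three points give a linear system in c and q, then p follows.
Solving: c = 6, q = 2, p = -24, so f(x) = 6 − 24/(x + 2).
Then f(-10) = 6 − 24/(-8) = 9.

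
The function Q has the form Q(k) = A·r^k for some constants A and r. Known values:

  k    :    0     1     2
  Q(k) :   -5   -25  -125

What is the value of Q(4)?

-3125

Consecutive ratio: -25/(-5) = 5, and -125/(-25) = 5, so r = 5.
Then A·5^0 = -5 gives A = -5, and Q(k) = -5·5^k.
Q(4) = -5·5^4 = -3125.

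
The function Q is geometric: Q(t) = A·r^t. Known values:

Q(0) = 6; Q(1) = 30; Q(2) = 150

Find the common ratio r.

5

Consecutive ratio: 30/6 = 5, and 150/30 = 5, so r = 5.
Then A·5^0 = 6 gives A = 6, and Q(t) = 6·5^t.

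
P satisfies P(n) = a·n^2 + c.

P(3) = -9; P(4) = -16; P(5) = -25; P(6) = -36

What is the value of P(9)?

From P(3) = -9 and P(4) = -16: 9a + c = -9 and 16a + c = -16.
Subtracting: 7a = -7, so a = -1; then c = -9 − (-1)·9 = 0.
So P(n) = -1n² + 0, and P(9) = -81.

-81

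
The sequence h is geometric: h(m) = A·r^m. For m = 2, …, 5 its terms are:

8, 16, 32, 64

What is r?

Consecutive ratio: 16/8 = 2, and 32/16 = 2, so r = 2.
Then A·2^2 = 8 gives A = 2, and h(m) = 2·2^m.

2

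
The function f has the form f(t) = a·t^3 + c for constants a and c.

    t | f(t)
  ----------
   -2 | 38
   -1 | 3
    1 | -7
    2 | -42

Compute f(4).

From f(-2) = 38 and f(-1) = 3: -8a + c = 38 and -1a + c = 3.
Subtracting: 7a = -35, so a = -5; then c = 38 − (-5)·(-8) = -2.
So f(t) = -5t³ − 2, and f(4) = -322.

-322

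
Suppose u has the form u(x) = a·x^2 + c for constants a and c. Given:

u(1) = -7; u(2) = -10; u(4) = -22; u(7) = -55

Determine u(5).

From u(1) = -7 and u(2) = -10: 1a + c = -7 and 4a + c = -10.
Subtracting: 3a = -3, so a = -1; then c = -7 − (-1)·1 = -6.
So u(x) = -1x² − 6, and u(5) = -31.

-31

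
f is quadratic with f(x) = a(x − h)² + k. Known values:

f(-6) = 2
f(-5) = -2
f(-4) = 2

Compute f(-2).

First differences -4, 4; second difference 8 = 2a, so a = 4.
Expanding, the x-coefficient is −2ah = -8h; matching it to the data gives h = -5, and then k = -2.
So f(x) = 4(x + 5)² − 2.
f(-2) = 4·3² − 2 = 34.

34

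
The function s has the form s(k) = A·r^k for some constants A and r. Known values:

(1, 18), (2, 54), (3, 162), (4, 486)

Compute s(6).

4374

Consecutive ratio: 54/18 = 3, and 162/54 = 3, so r = 3.
Then A·3^1 = 18 gives A = 6, and s(k) = 6·3^k.
s(6) = 6·3^6 = 4374.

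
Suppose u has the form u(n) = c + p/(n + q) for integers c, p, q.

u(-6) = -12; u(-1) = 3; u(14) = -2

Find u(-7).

(u(n) − c)(n + q) = p for each data point; the three points give a linear system in c and q, then p follows.
Solving: c = -3, q = 4, p = 18, so u(n) = -3 + 18/(n + 4).
Then u(-7) = -3 + 18/(-3) = -9.

-9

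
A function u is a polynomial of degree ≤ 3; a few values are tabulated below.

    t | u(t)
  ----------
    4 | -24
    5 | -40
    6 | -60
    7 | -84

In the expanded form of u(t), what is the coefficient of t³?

0

First differences: -16, -20, -24. Second differences: -4, -4.
Level-2 differences are constant, so u has degree 2.
Fitting a degree-2 polynomial gives u(t) = -2t² + 2t.
The coefficient of t³ is 0.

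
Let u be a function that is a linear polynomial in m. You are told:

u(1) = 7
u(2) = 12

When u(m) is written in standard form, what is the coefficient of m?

5

Write u(m) = am + b; the 2 given values yield a linear system in the 2 coefficients.
Solving, u(m) = 5m + 2.
The coefficient of m is 5.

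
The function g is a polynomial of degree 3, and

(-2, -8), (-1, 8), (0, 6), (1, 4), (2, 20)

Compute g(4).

First differences: 16, -2, -2, 16. Second differences: -18, 0, 18. Third differences: 18, 18.
Level-3 differences are constant, so g has degree 3.
Fitting a degree-3 polynomial gives g(t) = 3t³ - 5t + 6.
Then g(4) = 178.

178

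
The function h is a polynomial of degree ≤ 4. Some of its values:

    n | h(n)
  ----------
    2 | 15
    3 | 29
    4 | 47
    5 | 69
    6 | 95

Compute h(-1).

-3

First differences: 14, 18, 22, 26. Second differences: 4, 4, 4.
Level-2 differences are constant, so h has degree 2.
Fitting a degree-2 polynomial gives h(n) = 2n² + 4n - 1.
Then h(-1) = -3.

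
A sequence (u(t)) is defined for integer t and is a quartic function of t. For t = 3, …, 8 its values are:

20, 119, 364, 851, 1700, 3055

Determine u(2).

First differences: 99, 245, 487, 849, 1355. Second differences: 146, 242, 362, 506. Third differences: 96, 120, 144. Fourth differences: 24, 24.
Level-4 differences are constant, so u has degree 4.
Fitting a degree-4 polynomial gives u(t) = t^4 - 2t³ - 2t - 1.
Then u(2) = -5.

-5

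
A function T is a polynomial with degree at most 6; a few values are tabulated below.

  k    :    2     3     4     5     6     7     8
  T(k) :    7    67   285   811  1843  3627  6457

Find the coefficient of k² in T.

First differences: 60, 218, 526, 1032, 1784, 2830. Second differences: 158, 308, 506, 752, 1046. Third differences: 150, 198, 246, 294. Fourth differences: 48, 48, 48.
Level-4 differences are constant, so T has degree 4.
Fitting a degree-4 polynomial gives T(k) = 2k^4 - 3k³ - 4k² + 7k + 1.
The coefficient of k² is -4.

-4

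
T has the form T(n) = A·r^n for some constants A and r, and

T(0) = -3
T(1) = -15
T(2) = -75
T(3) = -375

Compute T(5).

Consecutive ratio: -15/(-3) = 5, and -75/(-15) = 5, so r = 5.
Then A·5^0 = -3 gives A = -3, and T(n) = -3·5^n.
T(5) = -3·5^5 = -9375.

-9375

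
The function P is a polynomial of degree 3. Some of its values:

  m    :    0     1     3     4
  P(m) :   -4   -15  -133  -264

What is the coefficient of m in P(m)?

-1

Write P(m) = am³ + bm² + cm + d; the 4 given values yield a linear system in the 4 coefficients.
Solving, P(m) = -2m³ - 8m² - m - 4.
The coefficient of m is -1.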